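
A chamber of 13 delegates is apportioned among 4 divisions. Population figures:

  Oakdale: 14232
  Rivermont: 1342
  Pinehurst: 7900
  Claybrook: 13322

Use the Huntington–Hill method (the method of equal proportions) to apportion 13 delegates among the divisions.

With divisor 3081: modified quotas Oakdale 4.619, Rivermont 0.436, Pinehurst 2.564, Claybrook 4.324.
Geometric-mean thresholds: Oakdale √(4·5)=4.472, Rivermont (min 1), Pinehurst √(2·3)=2.449, Claybrook √(4·5)=4.472.
Each quota rounded against its threshold gives Oakdale 5, Rivermont 1, Pinehurst 3, Claybrook 4 (total 13).

Oakdale 5, Rivermont 1, Pinehurst 3, Claybrook 4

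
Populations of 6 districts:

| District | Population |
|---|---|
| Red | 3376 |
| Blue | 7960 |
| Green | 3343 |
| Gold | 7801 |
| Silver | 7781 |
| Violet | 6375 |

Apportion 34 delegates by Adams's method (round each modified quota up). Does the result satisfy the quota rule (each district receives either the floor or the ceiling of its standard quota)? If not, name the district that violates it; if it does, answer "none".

Standard quotas: Red 3.133, Blue 7.387, Green 3.102, Gold 7.240, Silver 7.221, Violet 5.916.
Adams allocation: Red 3, Blue 8, Green 3, Gold 7, Silver 7, Violet 6.
Every allocation lies between the lower and upper quota.

none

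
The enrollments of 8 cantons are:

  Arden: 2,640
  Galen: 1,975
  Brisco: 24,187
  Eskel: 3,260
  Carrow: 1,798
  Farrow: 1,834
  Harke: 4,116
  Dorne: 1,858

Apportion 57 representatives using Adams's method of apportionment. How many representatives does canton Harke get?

Standard divisor 41668/57 ≈ 731.018; standard quotas: Arden 3.611, Galen 2.702, Brisco 33.087, Eskel 4.460, Carrow 2.460, Farrow 2.509, Harke 5.631, Dorne 2.542.
Rounding up gives 4, 3, 34, 5, 3, 3, 6, 3 = 61 seats, so the divisor must be adjusted.
With modified divisor 810: modified quotas Arden 3.259, Galen 2.438, Brisco 29.860, Eskel 4.025, Carrow 2.220, Farrow 2.264, Harke 5.081, Dorne 2.294.
Rounding up: Arden 4, Galen 3, Brisco 30, Eskel 5, Carrow 3, Farrow 3, Harke 6, Dorne 3 (total 57).
Harke receives 6.

6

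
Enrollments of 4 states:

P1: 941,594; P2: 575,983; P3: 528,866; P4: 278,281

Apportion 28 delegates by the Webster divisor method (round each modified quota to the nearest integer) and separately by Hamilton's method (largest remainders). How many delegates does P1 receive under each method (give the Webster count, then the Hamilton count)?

Webster: P1 12, P2 7, P3 6, P4 3.
Hamilton: P1 11, P2 7, P3 7, P4 3.
P1 gets 12 under Webster and 11 under Hamilton.

12 and 11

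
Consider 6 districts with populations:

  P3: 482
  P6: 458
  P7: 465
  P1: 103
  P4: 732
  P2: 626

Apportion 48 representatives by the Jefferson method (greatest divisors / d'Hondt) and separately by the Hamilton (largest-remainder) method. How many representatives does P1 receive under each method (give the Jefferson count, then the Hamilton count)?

Jefferson: P3 8, P6 8, P7 8, P1 1, P4 12, P2 11.
Hamilton: P3 8, P6 8, P7 8, P1 2, P4 12, P2 10.
P1 gets 1 under Jefferson and 2 under Hamilton.

1 and 2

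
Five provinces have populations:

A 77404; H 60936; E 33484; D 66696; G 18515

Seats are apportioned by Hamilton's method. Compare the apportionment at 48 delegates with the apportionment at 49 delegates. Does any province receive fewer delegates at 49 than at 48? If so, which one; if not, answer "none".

At 48 seats: A 14, H 11, E 6, D 13, G 4.
At 49 seats: A 15, H 12, E 6, D 13, G 3.
G drops from 4 to 3.

G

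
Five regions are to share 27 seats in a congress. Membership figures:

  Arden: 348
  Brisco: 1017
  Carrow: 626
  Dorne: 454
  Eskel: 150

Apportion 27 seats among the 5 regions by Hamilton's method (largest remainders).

Arden 4, Brisco 11, Carrow 6, Dorne 5, Eskel 1

Standard divisor: 2595 ÷ 27 ≈ 96.111.
Standard quotas: Arden 3.621, Brisco 10.582, Carrow 6.513, Dorne 4.724, Eskel 1.561.
Lower quotas: Arden 3, Brisco 10, Carrow 6, Dorne 4, Eskel 1 (sum 24, leaving 3 seats).
Remainders in descending order: Dorne 0.724, Arden 0.621, Brisco 0.582, Eskel 0.561, Carrow 0.513.
Largest remainders: Dorne, Arden, Brisco receive the extra seats.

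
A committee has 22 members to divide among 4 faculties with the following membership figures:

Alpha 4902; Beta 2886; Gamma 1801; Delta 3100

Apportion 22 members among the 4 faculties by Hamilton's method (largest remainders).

Alpha: 9, Beta: 5, Gamma: 3, Delta: 5

The standard divisor is 12689/22 ≈ 576.773.
Standard quotas: Alpha 8.499, Beta 5.004, Gamma 3.123, Delta 5.375.
Lower quotas: Alpha 8, Beta 5, Gamma 3, Delta 5 (sum 21, leaving 1 seat).
Remainders in descending order: Alpha 0.499, Delta 0.375, Gamma 0.123, Beta 0.004.
Largest remainder: Alpha receives the extra seat.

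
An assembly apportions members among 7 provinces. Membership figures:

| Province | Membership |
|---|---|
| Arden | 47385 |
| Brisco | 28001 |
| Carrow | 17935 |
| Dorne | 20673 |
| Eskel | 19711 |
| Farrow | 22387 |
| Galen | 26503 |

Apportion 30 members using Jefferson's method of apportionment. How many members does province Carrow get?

3

Standard divisor 182595/30 ≈ 6086.5; standard quotas: Arden 7.785, Brisco 4.601, Carrow 2.947, Dorne 3.397, Eskel 3.238, Farrow 3.678, Galen 4.354.
Rounding down gives 7, 4, 2, 3, 3, 3, 4 = 26 seats, so the divisor must be adjusted.
With modified divisor 5400: modified quotas Arden 8.775, Brisco 5.185, Carrow 3.321, Dorne 3.828, Eskel 3.650, Farrow 4.146, Galen 4.908.
Rounding down: Arden 8, Brisco 5, Carrow 3, Dorne 3, Eskel 3, Farrow 4, Galen 4 (total 30).
Carrow receives 3.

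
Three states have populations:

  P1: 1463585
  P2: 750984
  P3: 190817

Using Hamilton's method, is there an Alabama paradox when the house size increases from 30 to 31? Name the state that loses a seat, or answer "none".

At 30 seats: P1 18, P2 9, P3 3.
At 31 seats: P1 19, P2 10, P3 2.
P3 drops from 3 to 2.

P3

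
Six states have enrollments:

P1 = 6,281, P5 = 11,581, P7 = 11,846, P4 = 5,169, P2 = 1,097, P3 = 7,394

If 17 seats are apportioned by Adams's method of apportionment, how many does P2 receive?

1

Standard divisor 43368/17 ≈ 2551.059; standard quotas: P1 2.462, P5 4.540, P7 4.644, P4 2.026, P2 0.430, P3 2.898.
Rounding up gives 3, 5, 5, 3, 1, 3 = 20 seats, so the divisor must be adjusted.
With modified divisor 3100: modified quotas P1 2.026, P5 3.736, P7 3.821, P4 1.667, P2 0.354, P3 2.385.
Rounding up: P1 3, P5 4, P7 4, P4 2, P2 1, P3 3 (total 17).
P2 receives 1.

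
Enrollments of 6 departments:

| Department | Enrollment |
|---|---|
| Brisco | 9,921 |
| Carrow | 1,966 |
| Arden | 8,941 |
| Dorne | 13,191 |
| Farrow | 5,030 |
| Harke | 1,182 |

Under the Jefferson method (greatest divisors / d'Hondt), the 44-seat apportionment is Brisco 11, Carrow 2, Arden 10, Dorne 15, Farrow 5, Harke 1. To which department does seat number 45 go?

Priority for the next seat is population ÷ (current seats + 1).
Priorities: Brisco 826.750, Carrow 655.333, Arden 812.818, Dorne 824.438, Farrow 838.333, Harke 591.000.
Highest priority: Farrow.

Farrow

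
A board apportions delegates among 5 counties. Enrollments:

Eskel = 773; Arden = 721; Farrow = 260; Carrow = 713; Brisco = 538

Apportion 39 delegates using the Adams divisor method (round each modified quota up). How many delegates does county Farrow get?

4

Standard divisor 3005/39 ≈ 77.051; standard quotas: Eskel 10.032, Arden 9.357, Farrow 3.374, Carrow 9.254, Brisco 6.982.
Rounding up gives 11, 10, 4, 10, 7 = 42 seats, so the divisor must be adjusted.
With modified divisor 83: modified quotas Eskel 9.313, Arden 8.687, Farrow 3.133, Carrow 8.590, Brisco 6.482.
Rounding up: Eskel 10, Arden 9, Farrow 4, Carrow 9, Brisco 7 (total 39).
Farrow receives 4.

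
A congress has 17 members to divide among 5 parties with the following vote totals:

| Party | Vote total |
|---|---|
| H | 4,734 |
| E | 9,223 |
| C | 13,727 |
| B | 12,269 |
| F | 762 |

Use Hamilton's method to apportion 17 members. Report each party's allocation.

H 2, E 4, C 6, B 5, F 0

The standard divisor is 40715/17 = 2395.
Standard quotas: H 1.9766, E 3.8509, C 5.7315, B 5.1228, F 0.3182.
Lower quotas: H 1, E 3, C 5, B 5, F 0 (sum 14, leaving 3 seats).
Remainders in descending order: H 0.9766, E 0.8509, C 0.7315, F 0.3182, B 0.1228.
The surplus seats go to H, E, C.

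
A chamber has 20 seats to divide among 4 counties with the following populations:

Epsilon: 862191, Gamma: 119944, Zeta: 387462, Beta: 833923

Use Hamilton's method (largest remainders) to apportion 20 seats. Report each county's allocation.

The standard divisor is 2203520/20 = 110176.
Standard quotas: Epsilon 7.8256, Gamma 1.0887, Zeta 3.5168, Beta 7.5690.
Lower quotas: Epsilon 7, Gamma 1, Zeta 3, Beta 7 (sum 18, leaving 2 seats).
Remainders in descending order: Epsilon 0.8256, Beta 0.5690, Zeta 0.5168, Gamma 0.0887.
Largest remainders: Epsilon, Beta receive the extra seats.

Epsilon: 8, Gamma: 1, Zeta: 3, Beta: 8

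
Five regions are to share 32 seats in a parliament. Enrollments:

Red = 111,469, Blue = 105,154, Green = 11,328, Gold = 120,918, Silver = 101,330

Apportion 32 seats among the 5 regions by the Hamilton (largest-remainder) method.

Red=8, Blue=7, Green=1, Gold=9, Silver=7

Standard divisor: 450199 ÷ 32 ≈ 14068.719.
Standard quotas: Red 7.9232, Blue 7.4743, Green 0.8052, Gold 8.5948, Silver 7.2025.
Lower quotas: Red 7, Blue 7, Green 0, Gold 8, Silver 7 (sum 29, leaving 3 seats).
Remainders in descending order: Red 0.9232, Green 0.8052, Gold 0.5948, Blue 0.4743, Silver 0.2025.
The surplus seats go to Red, Green, Gold.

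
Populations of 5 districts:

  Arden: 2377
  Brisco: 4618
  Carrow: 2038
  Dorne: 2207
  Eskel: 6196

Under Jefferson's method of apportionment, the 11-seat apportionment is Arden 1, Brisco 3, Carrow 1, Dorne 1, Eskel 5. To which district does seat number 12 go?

Arden

Priority for the next seat is population ÷ (current seats + 1).
Priorities: Arden 1188.500, Brisco 1154.500, Carrow 1019.000, Dorne 1103.500, Eskel 1032.667.
Highest priority: Arden.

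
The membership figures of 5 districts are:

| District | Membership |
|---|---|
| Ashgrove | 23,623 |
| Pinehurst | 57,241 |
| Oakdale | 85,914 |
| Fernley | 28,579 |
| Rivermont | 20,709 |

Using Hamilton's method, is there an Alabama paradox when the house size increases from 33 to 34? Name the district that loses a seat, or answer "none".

none

At 33 seats: Ashgrove 4, Pinehurst 9, Oakdale 13, Fernley 4, Rivermont 3.
At 34 seats: Ashgrove 4, Pinehurst 9, Oakdale 14, Fernley 4, Rivermont 3.
No district's allocation decreased.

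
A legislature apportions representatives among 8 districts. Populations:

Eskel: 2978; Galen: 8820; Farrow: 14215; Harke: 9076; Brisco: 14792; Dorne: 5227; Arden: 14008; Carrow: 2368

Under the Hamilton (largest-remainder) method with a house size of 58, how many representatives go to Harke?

7

The standard divisor is 71484/58 ≈ 1232.483.
Standard quotas: Eskel 2.4163, Galen 7.1563, Farrow 11.5336, Harke 7.3640, Brisco 12.0018, Dorne 4.2410, Arden 11.3657, Carrow 1.9213.
Lower quotas: Eskel 2, Galen 7, Farrow 11, Harke 7, Brisco 12, Dorne 4, Arden 11, Carrow 1 (sum 55, leaving 3 seats).
Remainders in descending order: Carrow 0.9213, Farrow 0.5336, Eskel 0.4163, Arden 0.3657, Harke 0.3640, Dorne 0.2410, Galen 0.1563, Brisco 0.0018.
The surplus seats go to Carrow, Farrow, Eskel.
Harke receives 7.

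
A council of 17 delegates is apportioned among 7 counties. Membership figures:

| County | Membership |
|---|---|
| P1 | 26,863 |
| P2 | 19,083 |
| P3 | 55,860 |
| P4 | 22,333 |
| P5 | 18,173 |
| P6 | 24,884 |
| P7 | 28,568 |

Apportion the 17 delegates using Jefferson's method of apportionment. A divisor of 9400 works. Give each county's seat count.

P1: 2; P2: 2; P3: 5; P4: 2; P5: 1; P6: 2; P7: 3

With modified divisor 9400: modified quotas P1 2.858, P2 2.030, P3 5.943, P4 2.376, P5 1.933, P6 2.647, P7 3.039.
Rounding down: P1 2, P2 2, P3 5, P4 2, P5 1, P6 2, P7 3 (total 17).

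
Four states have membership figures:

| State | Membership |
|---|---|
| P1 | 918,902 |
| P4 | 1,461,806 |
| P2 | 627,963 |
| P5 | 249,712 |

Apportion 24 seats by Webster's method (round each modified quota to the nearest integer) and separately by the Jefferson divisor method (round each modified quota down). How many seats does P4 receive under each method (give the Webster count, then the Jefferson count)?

Webster: P1 7, P4 10, P2 5, P5 2.
Jefferson: P1 7, P4 11, P2 5, P5 1.
P4 gets 10 under Webster and 11 under Jefferson.

10 and 11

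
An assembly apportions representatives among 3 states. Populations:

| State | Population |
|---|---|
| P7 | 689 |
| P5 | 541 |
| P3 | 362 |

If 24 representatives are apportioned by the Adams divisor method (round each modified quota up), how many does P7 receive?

Standard divisor 1592/24 ≈ 66.333; standard quotas: P7 10.387, P5 8.156, P3 5.457.
Rounding up gives 11, 9, 6 = 26 seats, so the divisor must be adjusted.
With modified divisor 70: modified quotas P7 9.843, P5 7.729, P3 5.171.
Rounding up: P7 10, P5 8, P3 6 (total 24).
P7 receives 10.

10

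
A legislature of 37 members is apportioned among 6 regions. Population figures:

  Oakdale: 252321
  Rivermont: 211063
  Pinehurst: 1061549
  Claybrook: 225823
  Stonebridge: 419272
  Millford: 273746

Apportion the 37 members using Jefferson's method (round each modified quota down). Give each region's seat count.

Oakdale: 4, Rivermont: 3, Pinehurst: 17, Claybrook: 3, Stonebridge: 6, Millford: 4

Standard divisor 2443774/37 ≈ 66047.946; standard quotas: Oakdale 3.820, Rivermont 3.196, Pinehurst 16.072, Claybrook 3.419, Stonebridge 6.348, Millford 4.145.
Rounding down gives 3, 3, 16, 3, 6, 4 = 35 seats, so the divisor must be adjusted.
With modified divisor 61200: modified quotas Oakdale 4.123, Rivermont 3.449, Pinehurst 17.346, Claybrook 3.690, Stonebridge 6.851, Millford 4.473.
Rounding down: Oakdale 4, Rivermont 3, Pinehurst 17, Claybrook 3, Stonebridge 6, Millford 4 (total 37).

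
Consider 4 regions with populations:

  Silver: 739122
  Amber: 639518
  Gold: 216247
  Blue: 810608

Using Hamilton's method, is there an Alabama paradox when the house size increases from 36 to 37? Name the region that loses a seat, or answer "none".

At 36 seats: Silver 11, Amber 10, Gold 3, Blue 12.
At 37 seats: Silver 11, Amber 10, Gold 3, Blue 13.
No region's allocation decreased.

none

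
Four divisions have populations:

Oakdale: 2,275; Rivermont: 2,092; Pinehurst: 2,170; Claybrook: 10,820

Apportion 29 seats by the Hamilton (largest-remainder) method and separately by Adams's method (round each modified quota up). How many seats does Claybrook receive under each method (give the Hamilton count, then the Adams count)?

18 and 17

Hamilton: Oakdale 4, Rivermont 3, Pinehurst 4, Claybrook 18.
Adams: Oakdale 4, Rivermont 4, Pinehurst 4, Claybrook 17.
Claybrook gets 18 under Hamilton and 17 under Adams.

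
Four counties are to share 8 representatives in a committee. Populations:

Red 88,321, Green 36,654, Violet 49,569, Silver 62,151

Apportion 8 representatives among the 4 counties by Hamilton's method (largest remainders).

The standard divisor is 236695/8 ≈ 29586.875.
Standard quotas: Red 2.9851, Green 1.2389, Violet 1.6754, Silver 2.1006.
Lower quotas: Red 2, Green 1, Violet 1, Silver 2 (sum 6, leaving 2 seats).
Remainders in descending order: Red 0.9851, Violet 0.6754, Green 0.2389, Silver 0.1006.
Largest remainders: Red, Violet receive the extra seats.

Red=3; Green=1; Violet=2; Silver=2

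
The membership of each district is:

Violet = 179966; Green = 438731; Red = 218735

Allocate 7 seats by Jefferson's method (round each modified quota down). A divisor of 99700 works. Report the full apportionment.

With modified divisor 99700: modified quotas Violet 1.805, Green 4.401, Red 2.194.
Rounding down: Violet 1, Green 4, Red 2 (total 7).

Violet 1, Green 4, Red 2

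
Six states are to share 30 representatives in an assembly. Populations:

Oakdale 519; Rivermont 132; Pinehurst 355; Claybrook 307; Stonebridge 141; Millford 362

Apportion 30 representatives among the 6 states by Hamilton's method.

The standard divisor is 1816/30 ≈ 60.533.
Standard quotas: Oakdale 8.574, Rivermont 2.181, Pinehurst 5.865, Claybrook 5.072, Stonebridge 2.329, Millford 5.980.
Lower quotas: Oakdale 8, Rivermont 2, Pinehurst 5, Claybrook 5, Stonebridge 2, Millford 5 (sum 27, leaving 3 seats).
Remainders in descending order: Millford 0.980, Pinehurst 0.865, Oakdale 0.574, Stonebridge 0.329, Rivermont 0.181, Claybrook 0.072.
The surplus seats go to Millford, Pinehurst, Oakdale.

Oakdale: 9; Rivermont: 2; Pinehurst: 6; Claybrook: 5; Stonebridge: 2; Millford: 6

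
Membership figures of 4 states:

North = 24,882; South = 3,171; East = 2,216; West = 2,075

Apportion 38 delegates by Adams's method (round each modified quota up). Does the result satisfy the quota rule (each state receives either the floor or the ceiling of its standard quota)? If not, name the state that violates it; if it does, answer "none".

North

Standard quotas: North 29.233, South 3.726, East 2.604, West 2.438.
Adams allocation: North 28, South 4, East 3, West 3.
North has quota 29.233 (lower 29, upper 30) but receives 28 — outside the quota interval.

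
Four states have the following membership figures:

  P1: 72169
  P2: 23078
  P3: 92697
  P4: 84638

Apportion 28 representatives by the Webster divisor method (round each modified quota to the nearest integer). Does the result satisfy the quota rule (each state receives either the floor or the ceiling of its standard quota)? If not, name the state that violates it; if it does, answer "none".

Standard quotas: P1 7.413, P2 2.371, P3 9.522, P4 8.694.
Webster allocation: P1 7, P2 2, P3 10, P4 9.
Every allocation lies between the lower and upper quota.

none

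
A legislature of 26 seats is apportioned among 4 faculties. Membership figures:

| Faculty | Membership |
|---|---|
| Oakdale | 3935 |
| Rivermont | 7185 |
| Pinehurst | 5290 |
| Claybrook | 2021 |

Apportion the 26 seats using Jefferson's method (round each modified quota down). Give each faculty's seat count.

Oakdale=5, Rivermont=10, Pinehurst=8, Claybrook=3

Standard divisor 18431/26 ≈ 708.885; standard quotas: Oakdale 5.551, Rivermont 10.136, Pinehurst 7.462, Claybrook 2.851.
Rounding down gives 5, 10, 7, 2 = 24 seats, so the divisor must be adjusted.
With modified divisor 659: modified quotas Oakdale 5.971, Rivermont 10.903, Pinehurst 8.027, Claybrook 3.067.
Rounding down: Oakdale 5, Rivermont 10, Pinehurst 8, Claybrook 3 (total 26).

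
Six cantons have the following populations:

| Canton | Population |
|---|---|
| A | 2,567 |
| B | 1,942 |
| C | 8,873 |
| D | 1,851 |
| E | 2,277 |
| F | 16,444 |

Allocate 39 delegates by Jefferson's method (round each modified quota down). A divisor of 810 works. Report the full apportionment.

With modified divisor 810: modified quotas A 3.169, B 2.398, C 10.954, D 2.285, E 2.811, F 20.301.
Rounding down: A 3, B 2, C 10, D 2, E 2, F 20 (total 39).

A 3, B 2, C 10, D 2, E 2, F 20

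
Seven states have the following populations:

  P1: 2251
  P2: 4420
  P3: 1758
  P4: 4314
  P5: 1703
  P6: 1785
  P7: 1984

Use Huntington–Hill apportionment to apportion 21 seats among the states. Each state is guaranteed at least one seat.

With divisor 864: modified quotas P1 2.605, P2 5.116, P3 2.035, P4 4.993, P5 1.971, P6 2.066, P7 2.296.
Geometric-mean thresholds: P1 √(2·3)=2.449, P2 √(5·6)=5.477, P3 √(2·3)=2.449, P4 √(4·5)=4.472, P5 √(1·2)=1.414, P6 √(2·3)=2.449, P7 √(2·3)=2.449.
Each quota rounded against its threshold gives P1 3, P2 5, P3 2, P4 5, P5 2, P6 2, P7 2 (total 21).

P1 3; P2 5; P3 2; P4 5; P5 2; P6 2; P7 2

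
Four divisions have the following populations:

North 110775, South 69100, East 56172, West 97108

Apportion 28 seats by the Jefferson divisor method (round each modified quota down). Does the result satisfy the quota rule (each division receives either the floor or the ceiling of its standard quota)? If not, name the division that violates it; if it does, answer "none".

none

Standard quotas: North 9.310, South 5.808, East 4.721, West 8.161.
Jefferson allocation: North 9, South 6, East 5, West 8.
Every allocation lies between the lower and upper quota.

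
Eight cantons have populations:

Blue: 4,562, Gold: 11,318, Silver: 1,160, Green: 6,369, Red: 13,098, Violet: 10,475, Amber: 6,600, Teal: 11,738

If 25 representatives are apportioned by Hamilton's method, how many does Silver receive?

The standard divisor is 65320/25 ≈ 2612.8.
Standard quotas: Blue 1.7460, Gold 4.3318, Silver 0.4440, Green 2.4376, Red 5.0130, Violet 4.0091, Amber 2.5260, Teal 4.4925.
Lower quotas: Blue 1, Gold 4, Silver 0, Green 2, Red 5, Violet 4, Amber 2, Teal 4 (sum 22, leaving 3 seats).
Remainders in descending order: Blue 0.7460, Amber 0.5260, Teal 0.4925, Silver 0.4440, Green 0.4376, Gold 0.3318, Red 0.0130, Violet 0.0091.
Largest remainders: Blue, Amber, Teal receive the extra seats.
Silver receives 0.

0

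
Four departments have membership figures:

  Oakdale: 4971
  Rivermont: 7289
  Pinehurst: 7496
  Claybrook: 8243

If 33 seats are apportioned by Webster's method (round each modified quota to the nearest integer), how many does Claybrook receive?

Standard divisor 27999/33 ≈ 848.455; standard quotas: Oakdale 5.859, Rivermont 8.591, Pinehurst 8.835, Claybrook 9.715.
Rounding to the nearest integer gives 6, 9, 9, 10 = 34 seats, so the divisor must be adjusted.
With modified divisor 860: modified quotas Oakdale 5.780, Rivermont 8.476, Pinehurst 8.716, Claybrook 9.585.
Rounding to the nearest integer: Oakdale 6, Rivermont 8, Pinehurst 9, Claybrook 10 (total 33).
Claybrook receives 10.

10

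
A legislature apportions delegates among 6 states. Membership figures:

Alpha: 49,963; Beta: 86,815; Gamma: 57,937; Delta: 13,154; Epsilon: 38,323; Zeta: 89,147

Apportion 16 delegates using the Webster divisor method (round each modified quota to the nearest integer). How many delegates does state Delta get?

1

Standard divisor 335339/16 ≈ 20958.688; standard quotas: Alpha 2.384, Beta 4.142, Gamma 2.764, Delta 0.628, Epsilon 1.829, Zeta 4.253.
Rounding to the nearest integer gives Alpha 2, Beta 4, Gamma 3, Delta 1, Epsilon 2, Zeta 4 — total 16, matching the house size, so no adjustment is needed.
Delta receives 1.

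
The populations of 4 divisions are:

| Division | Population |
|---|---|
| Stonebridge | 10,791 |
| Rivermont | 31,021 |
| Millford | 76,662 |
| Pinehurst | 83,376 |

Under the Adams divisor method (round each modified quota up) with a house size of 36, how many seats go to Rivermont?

6

Standard divisor 201850/36 ≈ 5606.944; standard quotas: Stonebridge 1.925, Rivermont 5.533, Millford 13.673, Pinehurst 14.870.
Rounding up gives 2, 6, 14, 15 = 37 seats, so the divisor must be adjusted.
With modified divisor 5930: modified quotas Stonebridge 1.820, Rivermont 5.231, Millford 12.928, Pinehurst 14.060.
Rounding up: Stonebridge 2, Rivermont 6, Millford 13, Pinehurst 15 (total 36).
Rivermont receives 6.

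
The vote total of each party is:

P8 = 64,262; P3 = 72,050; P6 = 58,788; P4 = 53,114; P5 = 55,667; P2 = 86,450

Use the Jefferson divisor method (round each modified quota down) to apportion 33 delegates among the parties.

Standard divisor 390331/33 ≈ 11828.212; standard quotas: P8 5.433, P3 6.091, P6 4.970, P4 4.490, P5 4.706, P2 7.309.
Rounding down gives 5, 6, 4, 4, 4, 7 = 30 seats, so the divisor must be adjusted.
With modified divisor 10760: modified quotas P8 5.972, P3 6.696, P6 5.464, P4 4.936, P5 5.174, P2 8.034.
Rounding down: P8 5, P3 6, P6 5, P4 4, P5 5, P2 8 (total 33).

P8 5; P3 6; P6 5; P4 4; P5 5; P2 8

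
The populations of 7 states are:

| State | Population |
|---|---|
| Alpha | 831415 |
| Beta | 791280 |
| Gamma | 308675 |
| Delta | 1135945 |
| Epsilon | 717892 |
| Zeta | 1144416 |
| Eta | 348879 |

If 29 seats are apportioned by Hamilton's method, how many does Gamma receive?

The standard divisor is 5278502/29 ≈ 182017.31.
Standard quotas: Alpha 4.5678, Beta 4.3473, Gamma 1.6959, Delta 6.2409, Epsilon 3.9441, Zeta 6.2874, Eta 1.9167.
Lower quotas: Alpha 4, Beta 4, Gamma 1, Delta 6, Epsilon 3, Zeta 6, Eta 1 (sum 25, leaving 4 seats).
Remainders in descending order: Epsilon 0.9441, Eta 0.9167, Gamma 0.6959, Alpha 0.5678, Beta 0.3473, Zeta 0.2874, Delta 0.2409.
Largest remainders: Epsilon, Eta, Gamma, Alpha receive the extra seats.
Gamma receives 2.

2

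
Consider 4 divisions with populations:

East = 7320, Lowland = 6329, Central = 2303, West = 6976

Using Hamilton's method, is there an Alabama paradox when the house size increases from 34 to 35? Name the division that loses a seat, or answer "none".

At 34 seats: East 11, Lowland 9, Central 4, West 10.
At 35 seats: East 11, Lowland 10, Central 3, West 11.
Central drops from 4 to 3.

Central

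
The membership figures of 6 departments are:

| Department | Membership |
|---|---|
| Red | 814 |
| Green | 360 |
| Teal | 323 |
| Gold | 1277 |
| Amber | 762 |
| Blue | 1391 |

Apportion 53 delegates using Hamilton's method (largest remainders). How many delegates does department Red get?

9

Total 4927; standard divisor 4927/53 ≈ 92.962.
Standard quotas: Red 8.756, Green 3.873, Teal 3.475, Gold 13.737, Amber 8.197, Blue 14.963.
Lower quotas: Red 8, Green 3, Teal 3, Gold 13, Amber 8, Blue 14 (sum 49, leaving 4 seats).
Remainders in descending order: Blue 0.963, Green 0.873, Red 0.756, Gold 0.737, Teal 0.475, Amber 0.197.
Largest remainders: Blue, Green, Red, Gold receive the extra seats.
Red receives 9.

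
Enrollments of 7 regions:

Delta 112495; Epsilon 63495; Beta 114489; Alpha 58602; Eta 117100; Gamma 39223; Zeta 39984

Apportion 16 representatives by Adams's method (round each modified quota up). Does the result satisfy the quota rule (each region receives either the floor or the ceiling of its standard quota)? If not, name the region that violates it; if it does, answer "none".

Standard quotas: Delta 3.300, Epsilon 1.863, Beta 3.359, Alpha 1.719, Eta 3.435, Gamma 1.151, Zeta 1.173.
Adams allocation: Delta 3, Epsilon 2, Beta 3, Alpha 2, Eta 3, Gamma 1, Zeta 2.
Every allocation lies between the lower and upper quota.

none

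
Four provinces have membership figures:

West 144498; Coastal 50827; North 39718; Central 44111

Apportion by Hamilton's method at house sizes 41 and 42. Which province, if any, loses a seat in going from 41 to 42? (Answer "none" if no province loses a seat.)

Central

At 41 seats: West 21, Coastal 7, North 6, Central 7.
At 42 seats: West 22, Coastal 8, North 6, Central 6.
Central drops from 7 to 6.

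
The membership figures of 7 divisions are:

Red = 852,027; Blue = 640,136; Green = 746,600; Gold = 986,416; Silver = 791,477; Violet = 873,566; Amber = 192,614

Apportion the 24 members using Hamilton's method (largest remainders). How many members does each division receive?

Standard divisor: 5082836 ÷ 24 ≈ 211784.833.
Standard quotas: Red 4.0231, Blue 3.0226, Green 3.5253, Gold 4.6576, Silver 3.7372, Violet 4.1248, Amber 0.9095.
Lower quotas: Red 4, Blue 3, Green 3, Gold 4, Silver 3, Violet 4, Amber 0 (sum 21, leaving 3 seats).
Remainders in descending order: Amber 0.9095, Silver 0.7372, Gold 0.6576, Green 0.5253, Violet 0.1248, Red 0.0231, Blue 0.0226.
Largest remainders: Amber, Silver, Gold receive the extra seats.

Red 4; Blue 3; Green 3; Gold 5; Silver 4; Violet 4; Amber 1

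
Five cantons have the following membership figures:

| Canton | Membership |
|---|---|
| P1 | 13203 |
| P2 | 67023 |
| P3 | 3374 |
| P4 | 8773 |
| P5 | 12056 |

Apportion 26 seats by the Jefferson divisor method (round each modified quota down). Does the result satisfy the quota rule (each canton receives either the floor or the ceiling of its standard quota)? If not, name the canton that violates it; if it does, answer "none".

Standard quotas: P1 3.287, P2 16.687, P3 0.840, P4 2.184, P5 3.002.
Jefferson allocation: P1 3, P2 18, P3 0, P4 2, P5 3.
P2 has quota 16.687 (lower 16, upper 17) but receives 18 — outside the quota interval.

P2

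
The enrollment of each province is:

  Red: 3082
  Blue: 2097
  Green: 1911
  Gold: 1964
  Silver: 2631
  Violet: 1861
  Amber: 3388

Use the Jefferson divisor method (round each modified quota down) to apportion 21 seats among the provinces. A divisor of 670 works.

Red: 4; Blue: 3; Green: 2; Gold: 2; Silver: 3; Violet: 2; Amber: 5

With modified divisor 670: modified quotas Red 4.600, Blue 3.130, Green 2.852, Gold 2.931, Silver 3.927, Violet 2.778, Amber 5.057.
Rounding down: Red 4, Blue 3, Green 2, Gold 2, Silver 3, Violet 2, Amber 5 (total 21).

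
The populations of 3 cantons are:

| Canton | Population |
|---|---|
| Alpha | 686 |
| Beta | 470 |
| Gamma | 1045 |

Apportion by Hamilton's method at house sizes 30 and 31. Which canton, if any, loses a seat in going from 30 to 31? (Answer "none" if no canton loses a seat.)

Beta

At 30 seats: Alpha 9, Beta 7, Gamma 14.
At 31 seats: Alpha 10, Beta 6, Gamma 15.
Beta drops from 7 to 6.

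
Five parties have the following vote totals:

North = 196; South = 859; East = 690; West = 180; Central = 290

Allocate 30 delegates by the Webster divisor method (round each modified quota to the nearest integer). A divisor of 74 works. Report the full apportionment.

With modified divisor 74: modified quotas North 2.649, South 11.608, East 9.324, West 2.432, Central 3.919.
Rounding to the nearest integer: North 3, South 12, East 9, West 2, Central 4 (total 30).

North 3, South 12, East 9, West 2, Central 4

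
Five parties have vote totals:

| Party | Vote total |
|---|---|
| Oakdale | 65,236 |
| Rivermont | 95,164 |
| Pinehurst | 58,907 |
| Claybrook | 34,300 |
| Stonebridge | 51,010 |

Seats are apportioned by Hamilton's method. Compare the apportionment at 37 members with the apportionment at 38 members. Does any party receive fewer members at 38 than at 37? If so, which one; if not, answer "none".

At 37 seats: Oakdale 8, Rivermont 12, Pinehurst 7, Claybrook 4, Stonebridge 6.
At 38 seats: Oakdale 8, Rivermont 12, Pinehurst 7, Claybrook 4, Stonebridge 7.
No party's allocation decreased.

none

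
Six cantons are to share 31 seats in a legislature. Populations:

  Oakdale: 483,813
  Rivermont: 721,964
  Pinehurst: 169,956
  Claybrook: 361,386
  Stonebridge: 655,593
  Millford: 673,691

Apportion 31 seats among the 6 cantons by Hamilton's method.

Oakdale 5; Rivermont 7; Pinehurst 2; Claybrook 4; Stonebridge 6; Millford 7

Standard divisor: 3066403 ÷ 31 ≈ 98916.226.
Standard quotas: Oakdale 4.8911, Rivermont 7.2987, Pinehurst 1.7182, Claybrook 3.6535, Stonebridge 6.6278, Millford 6.8107.
Lower quotas: Oakdale 4, Rivermont 7, Pinehurst 1, Claybrook 3, Stonebridge 6, Millford 6 (sum 27, leaving 4 seats).
Remainders in descending order: Oakdale 0.8911, Millford 0.8107, Pinehurst 0.7182, Claybrook 0.6535, Stonebridge 0.6278, Rivermont 0.2987.
Largest remainders: Oakdale, Millford, Pinehurst, Claybrook receive the extra seats.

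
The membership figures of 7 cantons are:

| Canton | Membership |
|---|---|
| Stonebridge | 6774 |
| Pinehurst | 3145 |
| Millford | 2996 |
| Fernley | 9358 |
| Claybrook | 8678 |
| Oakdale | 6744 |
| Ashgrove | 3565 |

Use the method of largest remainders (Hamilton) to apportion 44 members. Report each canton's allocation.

Stonebridge=7; Pinehurst=4; Millford=3; Fernley=10; Claybrook=9; Oakdale=7; Ashgrove=4

Total 41260; standard divisor 41260/44 ≈ 937.727.
Standard quotas: Stonebridge 7.2238, Pinehurst 3.3539, Millford 3.1950, Fernley 9.9794, Claybrook 9.2543, Oakdale 7.1919, Ashgrove 3.8017.
Lower quotas: Stonebridge 7, Pinehurst 3, Millford 3, Fernley 9, Claybrook 9, Oakdale 7, Ashgrove 3 (sum 41, leaving 3 seats).
Remainders in descending order: Fernley 0.9794, Ashgrove 0.8017, Pinehurst 0.3539, Claybrook 0.2543, Stonebridge 0.2238, Millford 0.1950, Oakdale 0.1919.
The surplus seats go to Fernley, Ashgrove, Pinehurst.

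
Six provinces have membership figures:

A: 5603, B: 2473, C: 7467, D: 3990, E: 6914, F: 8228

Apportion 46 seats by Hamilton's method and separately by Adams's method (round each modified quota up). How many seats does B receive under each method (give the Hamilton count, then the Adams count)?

3 and 4

Hamilton: A 8, B 3, C 10, D 5, E 9, F 11.
Adams: A 7, B 4, C 10, D 5, E 9, F 11.
B gets 3 under Hamilton and 4 under Adams.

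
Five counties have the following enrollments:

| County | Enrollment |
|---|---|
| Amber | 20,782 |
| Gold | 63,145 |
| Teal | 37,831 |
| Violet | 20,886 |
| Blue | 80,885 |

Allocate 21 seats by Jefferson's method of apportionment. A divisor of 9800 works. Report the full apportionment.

With modified divisor 9800: modified quotas Amber 2.121, Gold 6.443, Teal 3.860, Violet 2.131, Blue 8.254.
Rounding down: Amber 2, Gold 6, Teal 3, Violet 2, Blue 8 (total 21).

Amber=2, Gold=6, Teal=3, Violet=2, Blue=8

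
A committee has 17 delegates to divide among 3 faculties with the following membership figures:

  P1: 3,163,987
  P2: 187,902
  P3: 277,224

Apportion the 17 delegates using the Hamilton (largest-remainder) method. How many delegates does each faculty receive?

Standard divisor: 3629113 ÷ 17 ≈ 213477.235.
Standard quotas: P1 14.8212, P2 0.8802, P3 1.2986.
Lower quotas: P1 14, P2 0, P3 1 (sum 15, leaving 2 seats).
Remainders in descending order: P2 0.8802, P1 0.8212, P3 0.2986.
Largest remainders: P2, P1 receive the extra seats.

P1 15; P2 1; P3 1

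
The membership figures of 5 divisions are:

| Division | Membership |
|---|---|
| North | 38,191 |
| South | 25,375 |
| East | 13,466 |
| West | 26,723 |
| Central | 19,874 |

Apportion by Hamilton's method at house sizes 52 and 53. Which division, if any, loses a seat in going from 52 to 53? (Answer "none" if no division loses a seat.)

none

At 52 seats: North 16, South 11, East 6, West 11, Central 8.
At 53 seats: North 16, South 11, East 6, West 11, Central 9.
No division's allocation decreased.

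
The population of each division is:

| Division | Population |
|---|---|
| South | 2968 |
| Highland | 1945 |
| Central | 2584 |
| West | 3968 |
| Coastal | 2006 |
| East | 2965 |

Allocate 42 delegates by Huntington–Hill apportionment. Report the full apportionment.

With divisor 396.4: modified quotas South 7.487, Highland 4.907, Central 6.519, West 10.010, Coastal 5.061, East 7.480.
Geometric-mean thresholds: South √(7·8)=7.483, Highland √(4·5)=4.472, Central √(6·7)=6.481, West √(10·11)=10.488, Coastal √(5·6)=5.477, East √(7·8)=7.483.
Each quota rounded against its threshold gives South 8, Highland 5, Central 7, West 10, Coastal 5, East 7 (total 42).

South: 8, Highland: 5, Central: 7, West: 10, Coastal: 5, East: 7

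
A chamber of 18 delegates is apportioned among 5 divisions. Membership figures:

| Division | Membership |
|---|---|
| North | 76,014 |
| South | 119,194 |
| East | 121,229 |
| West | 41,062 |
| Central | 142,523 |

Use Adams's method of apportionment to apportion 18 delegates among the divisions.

Standard divisor 500022/18 ≈ 27779; standard quotas: North 2.736, South 4.291, East 4.364, West 1.478, Central 5.131.
Rounding up gives 3, 5, 5, 2, 6 = 21 seats, so the divisor must be adjusted.
With modified divisor 33000: modified quotas North 2.303, South 3.612, East 3.674, West 1.244, Central 4.319.
Rounding up: North 3, South 4, East 4, West 2, Central 5 (total 18).

North 3, South 4, East 4, West 2, Central 5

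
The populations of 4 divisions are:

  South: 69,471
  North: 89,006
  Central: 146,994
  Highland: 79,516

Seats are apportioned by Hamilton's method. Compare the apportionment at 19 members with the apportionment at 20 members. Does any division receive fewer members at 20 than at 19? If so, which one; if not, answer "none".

At 19 seats: South 4, North 4, Central 7, Highland 4.
At 20 seats: South 3, North 5, Central 8, Highland 4.
South drops from 4 to 3.

South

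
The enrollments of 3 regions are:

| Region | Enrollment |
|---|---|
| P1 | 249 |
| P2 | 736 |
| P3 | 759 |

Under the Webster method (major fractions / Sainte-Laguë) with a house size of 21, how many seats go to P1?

Standard divisor 1744/21 ≈ 83.048; standard quotas: P1 2.998, P2 8.862, P3 9.139.
Rounding to the nearest integer gives P1 3, P2 9, P3 9 — total 21, matching the house size, so no adjustment is needed.
P1 receives 3.

3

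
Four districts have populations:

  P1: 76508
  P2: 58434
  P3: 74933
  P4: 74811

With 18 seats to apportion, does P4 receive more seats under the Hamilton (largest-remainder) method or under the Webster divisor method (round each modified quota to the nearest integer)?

Hamilton: P1 5, P2 3, P3 5, P4 5.
Webster: P1 5, P2 4, P3 5, P4 4.
P4 gets 5 under Hamilton and 4 under Webster.

Hamilton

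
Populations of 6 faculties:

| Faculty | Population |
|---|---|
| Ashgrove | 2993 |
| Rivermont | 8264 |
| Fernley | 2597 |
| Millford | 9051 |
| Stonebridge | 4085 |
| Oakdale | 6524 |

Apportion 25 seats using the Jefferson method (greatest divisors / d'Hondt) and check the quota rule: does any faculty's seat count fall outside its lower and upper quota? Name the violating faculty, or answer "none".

none

Standard quotas: Ashgrove 2.233, Rivermont 6.165, Fernley 1.937, Millford 6.752, Stonebridge 3.047, Oakdale 4.867.
Jefferson allocation: Ashgrove 2, Rivermont 6, Fernley 2, Millford 7, Stonebridge 3, Oakdale 5.
Every allocation lies between the lower and upper quota.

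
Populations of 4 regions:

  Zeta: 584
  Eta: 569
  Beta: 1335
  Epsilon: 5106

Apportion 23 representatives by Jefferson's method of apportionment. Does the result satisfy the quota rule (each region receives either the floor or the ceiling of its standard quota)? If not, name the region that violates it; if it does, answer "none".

Epsilon

Standard quotas: Zeta 1.769, Eta 1.723, Beta 4.043, Epsilon 15.465.
Jefferson allocation: Zeta 1, Eta 1, Beta 4, Epsilon 17.
Epsilon has quota 15.465 (lower 15, upper 16) but receives 17 — outside the quota interval.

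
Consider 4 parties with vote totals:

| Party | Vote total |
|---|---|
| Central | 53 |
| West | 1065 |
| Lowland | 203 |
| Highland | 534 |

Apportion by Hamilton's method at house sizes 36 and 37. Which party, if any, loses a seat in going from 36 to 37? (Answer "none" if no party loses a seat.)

At 36 seats: Central 1, West 21, Lowland 4, Highland 10.
At 37 seats: Central 1, West 21, Lowland 4, Highland 11.
No party's allocation decreased.

none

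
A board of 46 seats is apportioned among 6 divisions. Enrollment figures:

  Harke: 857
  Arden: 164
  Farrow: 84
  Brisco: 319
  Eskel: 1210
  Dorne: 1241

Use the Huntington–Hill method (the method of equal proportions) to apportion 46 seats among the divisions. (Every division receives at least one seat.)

With divisor 85: modified quotas Harke 10.082, Arden 1.929, Farrow 0.988, Brisco 3.753, Eskel 14.235, Dorne 14.600.
Geometric-mean thresholds: Harke √(10·11)=10.488, Arden √(1·2)=1.414, Farrow (min 1), Brisco √(3·4)=3.464, Eskel √(14·15)=14.491, Dorne √(14·15)=14.491.
Each quota rounded against its threshold gives Harke 10, Arden 2, Farrow 1, Brisco 4, Eskel 14, Dorne 15 (total 46).

Harke: 10; Arden: 2; Farrow: 1; Brisco: 4; Eskel: 14; Dorne: 15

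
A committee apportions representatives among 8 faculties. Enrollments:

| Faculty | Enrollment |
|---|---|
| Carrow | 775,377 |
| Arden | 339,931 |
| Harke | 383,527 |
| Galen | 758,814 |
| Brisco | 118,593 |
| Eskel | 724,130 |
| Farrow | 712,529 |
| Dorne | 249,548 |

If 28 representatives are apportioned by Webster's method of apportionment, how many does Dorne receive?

Standard divisor 4062449/28 ≈ 145087.464; standard quotas: Carrow 5.344, Arden 2.343, Harke 2.643, Galen 5.230, Brisco 0.817, Eskel 4.991, Farrow 4.911, Dorne 1.720.
Rounding to the nearest integer gives Carrow 5, Arden 2, Harke 3, Galen 5, Brisco 1, Eskel 5, Farrow 5, Dorne 2 — total 28, matching the house size, so no adjustment is needed.
Dorne receives 2.

2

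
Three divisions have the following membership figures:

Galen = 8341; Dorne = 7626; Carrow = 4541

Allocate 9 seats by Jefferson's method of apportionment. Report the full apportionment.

Galen=4, Dorne=3, Carrow=2

Standard divisor 20508/9 ≈ 2278.667; standard quotas: Galen 3.660, Dorne 3.347, Carrow 1.993.
Rounding down gives 3, 3, 1 = 7 seats, so the divisor must be adjusted.
With modified divisor 2000: modified quotas Galen 4.170, Dorne 3.813, Carrow 2.271.
Rounding down: Galen 4, Dorne 3, Carrow 2 (total 9).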